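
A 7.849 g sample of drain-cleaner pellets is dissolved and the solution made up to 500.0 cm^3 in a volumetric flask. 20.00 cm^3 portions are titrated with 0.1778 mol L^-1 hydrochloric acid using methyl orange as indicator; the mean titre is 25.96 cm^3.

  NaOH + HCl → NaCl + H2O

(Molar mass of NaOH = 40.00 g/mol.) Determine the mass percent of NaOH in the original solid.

n(HCl) per titration = 0.02596 × 0.1778 = 4.616 × 10^-3 mol
n(NaOH) in each aliquot = 4.616 × 10^-3 mol (1:1 ratio)
n(NaOH) in the whole flask = 4.616 × 10^-3 × 500.0/20.00 = 0.1154 mol
mass of NaOH = 0.1154 × 40.00 = 4.616 g
% NaOH = 4.616 / 7.849 × 100 = 58.81 %

58.81 %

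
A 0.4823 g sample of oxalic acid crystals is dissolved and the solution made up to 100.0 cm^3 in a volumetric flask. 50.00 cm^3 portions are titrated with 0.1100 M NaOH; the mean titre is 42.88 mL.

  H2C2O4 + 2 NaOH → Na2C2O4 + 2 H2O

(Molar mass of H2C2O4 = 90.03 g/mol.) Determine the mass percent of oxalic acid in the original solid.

88.05 %

n(NaOH) per titration = 0.04288 × 0.1100 = 4.717 × 10^-3 mol
From the 1:2 ratio, n(H2C2O4) in each aliquot = 1/2 × 4.717 × 10^-3 = 2.358 × 10^-3 mol
n(H2C2O4) in the whole flask = 2.358 × 10^-3 × 100.0/50.00 = 4.717 × 10^-3 mol
mass of H2C2O4 = 4.717 × 10^-3 × 90.03 = 0.4247 g
% H2C2O4 = 0.4247 / 0.4823 × 100 = 88.05 %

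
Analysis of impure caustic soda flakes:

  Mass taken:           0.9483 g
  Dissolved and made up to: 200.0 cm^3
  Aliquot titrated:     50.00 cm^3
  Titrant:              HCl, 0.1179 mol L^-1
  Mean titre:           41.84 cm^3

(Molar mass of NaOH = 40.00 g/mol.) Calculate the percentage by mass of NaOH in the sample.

83.23 %

NaOH + HCl → NaCl + H2O
n(HCl) per titration = 0.04184 × 0.1179 = 4.933 × 10^-3 mol
n(NaOH) in each aliquot = 4.933 × 10^-3 mol (1:1 ratio)
n(NaOH) in the whole flask = 4.933 × 10^-3 × 200.0/50.00 = 0.01973 mol
mass of NaOH = 0.01973 × 40.00 = 0.7893 g
% NaOH = 0.7893 / 0.9483 × 100 = 83.23 %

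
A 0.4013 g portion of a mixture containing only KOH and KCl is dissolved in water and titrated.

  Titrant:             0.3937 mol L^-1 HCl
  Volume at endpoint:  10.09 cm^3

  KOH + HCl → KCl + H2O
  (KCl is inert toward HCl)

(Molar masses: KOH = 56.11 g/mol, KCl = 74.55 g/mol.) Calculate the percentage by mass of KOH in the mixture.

55.54 %

n(HCl) = 0.01009 × 0.3937 = 3.972 × 10^-3 mol
Let x = n(KOH), y = n(KCl).
Titrant: 1x = 3.972 × 10^-3;  mass: 56.11x + 74.55y = 0.4013
Solving, x = 3.972 × 10^-3 mol, y = 2.393 × 10^-3 mol
mass of KOH = 3.972 × 10^-3 × 56.11 = 0.2229 g
% KOH = 0.2229 / 0.4013 × 100 = 55.54 %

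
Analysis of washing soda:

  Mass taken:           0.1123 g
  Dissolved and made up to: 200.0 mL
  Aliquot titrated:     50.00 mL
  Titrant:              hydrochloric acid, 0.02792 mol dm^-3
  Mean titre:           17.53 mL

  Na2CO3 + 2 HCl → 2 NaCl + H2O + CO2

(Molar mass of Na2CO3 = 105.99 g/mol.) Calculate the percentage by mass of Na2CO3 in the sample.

92.39 %

n(HCl) per titration = 0.01753 × 0.02792 = 4.894 × 10^-4 mol
From the 1:2 ratio, n(Na2CO3) in each aliquot = 1/2 × 4.894 × 10^-4 = 2.447 × 10^-4 mol
n(Na2CO3) in the whole flask = 2.447 × 10^-4 × 200.0/50.00 = 9.789 × 10^-4 mol
mass of Na2CO3 = 9.789 × 10^-4 × 105.99 = 0.1038 g
% Na2CO3 = 0.1038 / 0.1123 × 100 = 92.39 %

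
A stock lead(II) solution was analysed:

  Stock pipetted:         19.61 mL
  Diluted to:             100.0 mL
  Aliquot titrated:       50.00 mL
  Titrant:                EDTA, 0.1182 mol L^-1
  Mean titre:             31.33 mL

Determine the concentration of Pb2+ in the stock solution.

Pb^2+ + EDTA^4- → [Pb(EDTA)]^2-
n(EDTA) = 0.03133 × 0.1182 = 3.703 × 10^-3 mol
n(Pb2+) in the aliquot = 3.703 × 10^-3 mol (1:1 ratio)
[Pb2+]_dilute = 3.703 × 10^-3 / 0.05000 = 0.07406 mol/L
Dilution factor = 100.0 / 19.61 = 5.099
[Pb2+]_stock = 0.07406 × 5.099 = 0.3777 mol/L

0.3777 mol/L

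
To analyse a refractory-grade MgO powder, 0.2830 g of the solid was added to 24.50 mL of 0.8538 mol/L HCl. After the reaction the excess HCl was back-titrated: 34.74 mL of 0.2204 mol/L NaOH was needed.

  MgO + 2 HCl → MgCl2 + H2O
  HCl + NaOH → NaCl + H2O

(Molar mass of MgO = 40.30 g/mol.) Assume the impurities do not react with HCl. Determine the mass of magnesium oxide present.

0.2672 g

n(HCl) added = 0.02450 × 0.8538 = 0.02092 mol
n(NaOH) used in back-titration = 0.03474 × 0.2204 = 7.657 × 10^-3 mol
n(HCl) left over = 7.657 × 10^-3 mol (1:1 ratio)
n(HCl) consumed by analyte = 0.02092 − 7.657 × 10^-3 = 0.01326 mol
From the 1:2 ratio, n(MgO) = 1/2 × 0.01326 = 6.631 × 10^-3 mol
mass of MgO = 6.631 × 10^-3 × 40.30 = 0.2672 g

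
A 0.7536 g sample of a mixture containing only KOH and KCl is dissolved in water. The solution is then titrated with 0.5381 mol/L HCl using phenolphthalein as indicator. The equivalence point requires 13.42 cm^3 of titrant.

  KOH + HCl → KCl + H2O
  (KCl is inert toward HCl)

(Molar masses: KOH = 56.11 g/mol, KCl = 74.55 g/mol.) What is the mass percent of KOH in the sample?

53.77 %

n(HCl) = 0.01342 × 0.5381 = 7.221 × 10^-3 mol
Let x = n(KOH), y = n(KCl).
Titrant: 1x = 7.221 × 10^-3;  mass: 56.11x + 74.55y = 0.7536
Solving, x = 7.221 × 10^-3 mol, y = 4.674 × 10^-3 mol
mass of KOH = 7.221 × 10^-3 × 56.11 = 0.4052 g
% KOH = 0.4052 / 0.7536 × 100 = 53.77 %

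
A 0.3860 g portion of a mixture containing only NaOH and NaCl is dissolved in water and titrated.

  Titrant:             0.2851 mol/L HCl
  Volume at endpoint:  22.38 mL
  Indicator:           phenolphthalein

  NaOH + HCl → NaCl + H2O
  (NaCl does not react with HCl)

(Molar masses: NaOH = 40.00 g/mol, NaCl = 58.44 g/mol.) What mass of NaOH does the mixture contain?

0.2552 g

n(HCl) = 0.02238 × 0.2851 = 6.381 × 10^-3 mol
Let x = n(NaOH), y = n(NaCl).
Titrant: 1x = 6.381 × 10^-3;  mass: 40.00x + 58.44y = 0.3860
Solving, x = 6.381 × 10^-3 mol, y = 2.238 × 10^-3 mol
mass of NaOH = 6.381 × 10^-3 × 40.00 = 0.2552 g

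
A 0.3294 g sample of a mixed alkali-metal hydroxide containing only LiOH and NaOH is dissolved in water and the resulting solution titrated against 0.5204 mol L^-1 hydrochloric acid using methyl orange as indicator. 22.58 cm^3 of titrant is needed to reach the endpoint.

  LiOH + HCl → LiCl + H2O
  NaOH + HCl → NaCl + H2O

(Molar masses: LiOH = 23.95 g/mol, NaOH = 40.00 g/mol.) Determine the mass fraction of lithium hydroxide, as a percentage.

63.70 %

n(HCl) = 0.02258 × 0.5204 = 0.01175 mol
Let x = n(LiOH), y = n(NaOH).
Titrant: 1x + 1y = 0.01175;  mass: 23.95x + 40.00y = 0.3294
Solving, x = 8.762 × 10^-3 mol, y = 2.989 × 10^-3 mol
mass of LiOH = 8.762 × 10^-3 × 23.95 = 0.2098 g
% LiOH = 0.2098 / 0.3294 × 100 = 63.70 %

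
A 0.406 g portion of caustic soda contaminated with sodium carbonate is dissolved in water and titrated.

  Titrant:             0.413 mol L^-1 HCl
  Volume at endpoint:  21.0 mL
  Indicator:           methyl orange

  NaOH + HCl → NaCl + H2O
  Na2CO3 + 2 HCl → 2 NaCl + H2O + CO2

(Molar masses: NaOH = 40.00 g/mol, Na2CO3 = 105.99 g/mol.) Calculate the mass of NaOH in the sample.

n(HCl) = 0.0210 × 0.413 = 8.67 × 10^-3 mol
Let x = n(NaOH), y = n(Na2CO3).
Titrant: 1x + 2y = 8.67 × 10^-3;  mass: 40.00x + 105.99y = 0.406
Solving, x = 4.13 × 10^-3 mol, y = 2.27 × 10^-3 mol
mass of NaOH = 4.13 × 10^-3 × 40.00 = 0.165 g

0.165 g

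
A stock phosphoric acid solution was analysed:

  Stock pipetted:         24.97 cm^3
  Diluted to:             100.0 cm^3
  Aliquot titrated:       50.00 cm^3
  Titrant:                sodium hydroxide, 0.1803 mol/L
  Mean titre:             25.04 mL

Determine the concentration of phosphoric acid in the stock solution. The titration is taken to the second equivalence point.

0.1808 mol/L

H3PO4 + 2 NaOH → Na2HPO4 + 2 H2O
n(NaOH) = 0.02504 × 0.1803 = 4.515 × 10^-3 mol
From the 1:2 ratio, n(H3PO4) in the aliquot = 1/2 × 4.515 × 10^-3 = 2.257 × 10^-3 mol
[H3PO4]_dilute = 2.257 × 10^-3 / 0.05000 = 0.04515 mol/L
Dilution factor = 100.0 / 24.97 = 4.005
[H3PO4]_stock = 0.04515 × 4.005 = 0.1808 mol/L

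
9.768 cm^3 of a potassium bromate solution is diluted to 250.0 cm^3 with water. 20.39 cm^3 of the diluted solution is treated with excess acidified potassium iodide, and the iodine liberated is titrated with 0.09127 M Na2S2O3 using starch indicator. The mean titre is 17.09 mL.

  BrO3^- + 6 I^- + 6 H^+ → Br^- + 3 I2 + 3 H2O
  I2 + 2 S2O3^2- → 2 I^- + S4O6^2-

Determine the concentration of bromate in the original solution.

0.3263 M

n(S2O3^2-) = 0.01709 × 0.09127 = 1.560 × 10^-3 mol
n(I2) = n(S2O3^2-)/2 = 7.799 × 10^-4 mol
From the 1:3 ratio, n(BrO3^-) in the aliquot = 1/3 × 7.799 × 10^-4 = 2.600 × 10^-4 mol
[BrO3^-]_dilute = 2.600 × 10^-4 / 0.02039 = 0.01275 mol/L
[BrO3^-]_original = 0.01275 × 250.0/9.768 = 0.3263 mol/L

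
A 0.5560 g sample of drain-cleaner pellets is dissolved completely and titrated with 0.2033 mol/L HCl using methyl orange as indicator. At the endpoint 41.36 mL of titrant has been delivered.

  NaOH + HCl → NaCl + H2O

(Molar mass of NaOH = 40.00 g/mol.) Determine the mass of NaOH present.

0.3363 g

n(HCl) = 0.04136 L × 0.2033 mol/L = 8.408 × 10^-3 mol
n(NaOH) = 8.408 × 10^-3 mol (1:1 ratio)
mass of NaOH = 8.408 × 10^-3 × 40.00 g/mol = 0.3363 g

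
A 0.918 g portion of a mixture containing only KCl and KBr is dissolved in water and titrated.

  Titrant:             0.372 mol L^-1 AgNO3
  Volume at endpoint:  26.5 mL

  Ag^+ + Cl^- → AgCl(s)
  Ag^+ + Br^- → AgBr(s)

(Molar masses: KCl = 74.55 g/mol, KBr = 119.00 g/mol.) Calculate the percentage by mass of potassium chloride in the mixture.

n(AgNO3) = 0.0265 × 0.372 = 9.86 × 10^-3 mol
Let x = n(KCl), y = n(KBr).
Titrant: 1x + 1y = 9.86 × 10^-3;  mass: 74.55x + 119.00y = 0.918
Solving, x = 5.74 × 10^-3 mol, y = 4.12 × 10^-3 mol
mass of KCl = 5.74 × 10^-3 × 74.55 = 0.428 g
% KCl = 0.428 / 0.918 × 100 = 46.6 %

46.6 %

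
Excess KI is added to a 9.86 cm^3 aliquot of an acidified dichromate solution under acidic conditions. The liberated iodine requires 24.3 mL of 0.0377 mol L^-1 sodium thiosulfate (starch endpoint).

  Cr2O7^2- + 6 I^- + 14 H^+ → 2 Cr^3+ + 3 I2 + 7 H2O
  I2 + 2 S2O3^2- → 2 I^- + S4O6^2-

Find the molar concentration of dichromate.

0.0155 mol/L

n(S2O3^2-) = 0.0243 × 0.0377 = 9.16 × 10^-4 mol
n(I2) = n(S2O3^2-)/2 = 4.58 × 10^-4 mol
From the 1:3 ratio, n(Cr2O7^2-) in the aliquot = 1/3 × 4.58 × 10^-4 = 1.53 × 10^-4 mol
[Cr2O7^2-] = 1.53 × 10^-4 / 0.00986 = 0.0155 mol/L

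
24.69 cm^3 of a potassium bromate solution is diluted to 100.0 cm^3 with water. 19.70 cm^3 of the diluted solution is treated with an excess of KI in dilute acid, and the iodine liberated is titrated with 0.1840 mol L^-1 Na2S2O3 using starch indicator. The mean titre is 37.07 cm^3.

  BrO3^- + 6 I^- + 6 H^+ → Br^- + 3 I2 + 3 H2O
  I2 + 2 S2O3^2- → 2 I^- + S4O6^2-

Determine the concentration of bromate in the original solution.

0.2337 mol/L

n(S2O3^2-) = 0.03707 × 0.1840 = 6.821 × 10^-3 mol
n(I2) = n(S2O3^2-)/2 = 3.410 × 10^-3 mol
From the 1:3 ratio, n(BrO3^-) in the aliquot = 1/3 × 3.410 × 10^-3 = 1.137 × 10^-3 mol
[BrO3^-]_dilute = 1.137 × 10^-3 / 0.01970 = 0.05771 mol/L
[BrO3^-]_original = 0.05771 × 100.0/24.69 = 0.2337 mol/L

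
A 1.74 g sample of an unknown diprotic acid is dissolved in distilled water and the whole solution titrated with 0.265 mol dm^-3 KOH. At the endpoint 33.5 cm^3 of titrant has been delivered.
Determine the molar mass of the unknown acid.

n(KOH) = 0.0335 L × 0.265 mol/L = 8.88 × 10^-3 mol
From the 1:2 ratio, n(H2A) = 1/2 × 8.88 × 10^-3 = 4.44 × 10^-3 mol
M = m / n = 1.74 g / 4.44 × 10^-3 mol = 392 g/mol

392 g/mol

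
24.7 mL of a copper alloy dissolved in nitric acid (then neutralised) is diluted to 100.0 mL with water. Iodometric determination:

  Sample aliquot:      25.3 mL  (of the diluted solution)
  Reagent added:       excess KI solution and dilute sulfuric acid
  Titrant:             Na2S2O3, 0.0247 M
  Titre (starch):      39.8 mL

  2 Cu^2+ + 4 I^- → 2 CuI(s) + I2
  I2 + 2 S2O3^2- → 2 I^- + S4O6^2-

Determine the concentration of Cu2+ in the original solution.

n(S2O3^2-) = 0.0398 × 0.0247 = 9.83 × 10^-4 mol
n(I2) = n(S2O3^2-)/2 = 4.92 × 10^-4 mol
From the 2:1 ratio, n(Cu2+) in the aliquot = 2/1 × 4.92 × 10^-4 = 9.83 × 10^-4 mol
[Cu2+]_dilute = 9.83 × 10^-4 / 0.0253 = 0.0389 mol/L
[Cu2+]_original = 0.0389 × 100.0/24.7 = 0.157 mol/L

0.157 M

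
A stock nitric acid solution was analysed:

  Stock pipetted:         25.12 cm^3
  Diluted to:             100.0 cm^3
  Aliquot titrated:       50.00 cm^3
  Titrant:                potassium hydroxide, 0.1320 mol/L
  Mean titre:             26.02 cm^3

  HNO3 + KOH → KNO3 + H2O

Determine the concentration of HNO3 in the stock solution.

0.2735 mol/L

n(KOH) = 0.02602 × 0.1320 = 3.435 × 10^-3 mol
n(HNO3) in the aliquot = 3.435 × 10^-3 mol (1:1 ratio)
[HNO3]_dilute = 3.435 × 10^-3 / 0.05000 = 0.06869 mol/L
Dilution factor = 100.0 / 25.12 = 3.981
[HNO3]_stock = 0.06869 × 3.981 = 0.2735 mol/L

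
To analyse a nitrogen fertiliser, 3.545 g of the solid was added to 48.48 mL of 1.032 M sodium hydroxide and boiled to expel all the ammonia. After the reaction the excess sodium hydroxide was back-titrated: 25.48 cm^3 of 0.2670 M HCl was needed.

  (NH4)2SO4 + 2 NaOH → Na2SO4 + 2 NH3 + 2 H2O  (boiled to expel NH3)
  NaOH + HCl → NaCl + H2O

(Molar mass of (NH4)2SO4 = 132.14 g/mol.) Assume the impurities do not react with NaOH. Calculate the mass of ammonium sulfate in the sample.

2.856 g

n(NaOH) added = 0.04848 × 1.032 = 0.05003 mol
n(HCl) used in back-titration = 0.02548 × 0.2670 = 6.803 × 10^-3 mol
n(NaOH) left over = 6.803 × 10^-3 mol (1:1 ratio)
n(NaOH) consumed by analyte = 0.05003 − 6.803 × 10^-3 = 0.04323 mol
From the 1:2 ratio, n((NH4)2SO4) = 1/2 × 0.04323 = 0.02161 mol
mass of (NH4)2SO4 = 0.02161 × 132.14 = 2.856 g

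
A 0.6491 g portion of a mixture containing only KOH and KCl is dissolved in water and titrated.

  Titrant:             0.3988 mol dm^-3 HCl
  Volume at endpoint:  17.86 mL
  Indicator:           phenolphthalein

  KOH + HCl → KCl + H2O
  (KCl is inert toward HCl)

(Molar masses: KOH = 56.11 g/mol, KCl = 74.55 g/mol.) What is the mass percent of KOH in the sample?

61.57 %

n(HCl) = 0.01786 × 0.3988 = 7.123 × 10^-3 mol
Let x = n(KOH), y = n(KCl).
Titrant: 1x = 7.123 × 10^-3;  mass: 56.11x + 74.55y = 0.6491
Solving, x = 7.123 × 10^-3 mol, y = 3.346 × 10^-3 mol
mass of KOH = 7.123 × 10^-3 × 56.11 = 0.3996 g
% KOH = 0.3996 / 0.6491 × 100 = 61.57 %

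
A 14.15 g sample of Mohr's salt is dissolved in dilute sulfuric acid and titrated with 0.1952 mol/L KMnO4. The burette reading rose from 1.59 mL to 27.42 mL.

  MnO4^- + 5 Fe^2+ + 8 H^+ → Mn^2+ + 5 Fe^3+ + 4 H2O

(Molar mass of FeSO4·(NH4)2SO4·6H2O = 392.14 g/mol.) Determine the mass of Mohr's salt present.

9.886 g

n(KMnO4) = 0.02583 L × 0.1952 mol/L = 5.042 × 10^-3 mol
From the 5:1 ratio, n(FeSO4·(NH4)2SO4·6H2O) = 5/1 × 5.042 × 10^-3 = 0.02521 mol
mass of FeSO4·(NH4)2SO4·6H2O = 0.02521 × 392.14 g/mol = 9.886 g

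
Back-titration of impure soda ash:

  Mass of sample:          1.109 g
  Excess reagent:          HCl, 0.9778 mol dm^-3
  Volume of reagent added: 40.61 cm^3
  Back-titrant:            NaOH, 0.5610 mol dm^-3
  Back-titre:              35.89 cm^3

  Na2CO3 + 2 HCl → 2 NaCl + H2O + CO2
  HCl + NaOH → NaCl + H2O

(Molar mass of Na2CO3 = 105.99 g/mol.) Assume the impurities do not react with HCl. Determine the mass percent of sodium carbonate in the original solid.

n(HCl) added = 0.04061 × 0.9778 = 0.03971 mol
n(NaOH) used in back-titration = 0.03589 × 0.5610 = 0.02013 mol
n(HCl) left over = 0.02013 mol (1:1 ratio)
n(HCl) consumed by analyte = 0.03971 − 0.02013 = 0.01957 mol
From the 1:2 ratio, n(Na2CO3) = 1/2 × 0.01957 = 9.787 × 10^-3 mol
mass of Na2CO3 = 9.787 × 10^-3 × 105.99 = 1.037 g
% Na2CO3 = 1.037 / 1.109 × 100 = 93.54 %

93.54 %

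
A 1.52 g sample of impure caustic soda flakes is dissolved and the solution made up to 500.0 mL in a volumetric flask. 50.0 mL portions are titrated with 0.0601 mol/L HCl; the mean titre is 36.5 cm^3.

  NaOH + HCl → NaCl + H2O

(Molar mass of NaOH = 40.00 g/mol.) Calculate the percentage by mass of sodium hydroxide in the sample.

57.7 %

n(HCl) per titration = 0.0365 × 0.0601 = 2.19 × 10^-3 mol
n(NaOH) in each aliquot = 2.19 × 10^-3 mol (1:1 ratio)
n(NaOH) in the whole flask = 2.19 × 10^-3 × 500.0/50.0 = 0.0219 mol
mass of NaOH = 0.0219 × 40.00 = 0.877 g
% NaOH = 0.877 / 1.52 × 100 = 57.7 %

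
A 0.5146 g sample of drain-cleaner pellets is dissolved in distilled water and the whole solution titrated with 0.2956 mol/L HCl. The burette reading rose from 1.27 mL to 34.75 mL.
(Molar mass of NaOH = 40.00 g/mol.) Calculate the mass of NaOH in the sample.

0.3959 g

NaOH + HCl → NaCl + H2O
n(HCl) = 0.03348 L × 0.2956 mol/L = 9.897 × 10^-3 mol
n(NaOH) = 9.897 × 10^-3 mol (1:1 ratio)
mass of NaOH = 9.897 × 10^-3 × 40.00 g/mol = 0.3959 g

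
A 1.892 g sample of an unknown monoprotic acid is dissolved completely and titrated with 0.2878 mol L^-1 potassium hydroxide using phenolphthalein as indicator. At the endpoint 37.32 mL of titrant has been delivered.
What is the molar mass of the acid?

n(KOH) = 0.03732 L × 0.2878 mol/L = 0.01074 mol
n(HA) = 0.01074 mol (1:1 ratio)
M = m / n = 1.892 g / 0.01074 mol = 176.2 g/mol

176.2 g/mol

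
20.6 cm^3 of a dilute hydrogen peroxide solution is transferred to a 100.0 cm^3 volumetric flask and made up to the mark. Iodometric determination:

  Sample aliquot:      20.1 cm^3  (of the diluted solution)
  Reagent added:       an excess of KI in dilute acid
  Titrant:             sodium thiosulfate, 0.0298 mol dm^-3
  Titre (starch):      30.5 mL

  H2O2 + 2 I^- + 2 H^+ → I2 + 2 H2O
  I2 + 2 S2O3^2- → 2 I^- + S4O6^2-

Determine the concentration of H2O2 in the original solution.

0.110 mol/L

n(S2O3^2-) = 0.0305 × 0.0298 = 9.09 × 10^-4 mol
n(I2) = n(S2O3^2-)/2 = 4.54 × 10^-4 mol
n(H2O2) in the aliquot = 4.54 × 10^-4 mol (1:1 ratio)
[H2O2]_dilute = 4.54 × 10^-4 / 0.0201 = 0.0226 mol/L
[H2O2]_original = 0.0226 × 100.0/20.6 = 0.110 mol/L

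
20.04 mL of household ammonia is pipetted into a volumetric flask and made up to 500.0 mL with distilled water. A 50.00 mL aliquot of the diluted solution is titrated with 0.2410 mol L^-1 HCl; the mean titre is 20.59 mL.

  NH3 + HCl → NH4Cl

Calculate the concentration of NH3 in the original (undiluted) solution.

n(HCl) = 0.02059 × 0.2410 = 4.962 × 10^-3 mol
n(NH3) in the aliquot = 4.962 × 10^-3 mol (1:1 ratio)
[NH3]_dilute = 4.962 × 10^-3 / 0.05000 = 0.09924 mol/L
Dilution factor = 500.0 / 20.04 = 24.95
[NH3]_stock = 0.09924 × 24.95 = 2.476 mol/L

2.476 mol/L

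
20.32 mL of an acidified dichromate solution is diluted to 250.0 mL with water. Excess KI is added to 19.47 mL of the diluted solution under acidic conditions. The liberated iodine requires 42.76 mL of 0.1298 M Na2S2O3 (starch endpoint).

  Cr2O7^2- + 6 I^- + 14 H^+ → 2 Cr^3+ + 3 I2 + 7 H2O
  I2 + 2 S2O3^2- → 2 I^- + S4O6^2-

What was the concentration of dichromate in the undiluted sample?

0.5845 M

n(S2O3^2-) = 0.04276 × 0.1298 = 5.550 × 10^-3 mol
n(I2) = n(S2O3^2-)/2 = 2.775 × 10^-3 mol
From the 1:3 ratio, n(Cr2O7^2-) in the aliquot = 1/3 × 2.775 × 10^-3 = 9.250 × 10^-4 mol
[Cr2O7^2-]_dilute = 9.250 × 10^-4 / 0.01947 = 0.04751 mol/L
[Cr2O7^2-]_original = 0.04751 × 250.0/20.32 = 0.5845 mol/L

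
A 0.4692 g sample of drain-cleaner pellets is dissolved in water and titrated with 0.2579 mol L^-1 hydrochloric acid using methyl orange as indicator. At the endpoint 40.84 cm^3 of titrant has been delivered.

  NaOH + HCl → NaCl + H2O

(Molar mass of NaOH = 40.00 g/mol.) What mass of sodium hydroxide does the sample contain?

n(HCl) = 0.04084 L × 0.2579 mol/L = 0.01053 mol
n(NaOH) = 0.01053 mol (1:1 ratio)
mass of NaOH = 0.01053 × 40.00 g/mol = 0.4213 g

0.4213 g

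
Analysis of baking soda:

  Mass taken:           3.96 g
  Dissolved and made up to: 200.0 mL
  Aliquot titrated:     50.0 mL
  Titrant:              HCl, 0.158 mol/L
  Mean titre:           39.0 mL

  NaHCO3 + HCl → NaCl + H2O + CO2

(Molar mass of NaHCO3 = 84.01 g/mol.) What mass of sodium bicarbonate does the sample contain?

2.07 g

n(HCl) per titration = 0.0390 × 0.158 = 6.16 × 10^-3 mol
n(NaHCO3) in each aliquot = 6.16 × 10^-3 mol (1:1 ratio)
n(NaHCO3) in the whole flask = 6.16 × 10^-3 × 200.0/50.0 = 0.0246 mol
mass of NaHCO3 = 0.0246 × 84.01 = 2.07 g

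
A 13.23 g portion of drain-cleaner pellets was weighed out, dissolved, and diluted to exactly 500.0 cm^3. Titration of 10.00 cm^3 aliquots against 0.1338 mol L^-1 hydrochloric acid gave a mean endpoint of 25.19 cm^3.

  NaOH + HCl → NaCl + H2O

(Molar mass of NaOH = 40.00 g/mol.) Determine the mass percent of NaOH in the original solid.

n(HCl) per titration = 0.02519 × 0.1338 = 3.370 × 10^-3 mol
n(NaOH) in each aliquot = 3.370 × 10^-3 mol (1:1 ratio)
n(NaOH) in the whole flask = 3.370 × 10^-3 × 500.0/10.00 = 0.1685 mol
mass of NaOH = 0.1685 × 40.00 = 6.741 g
% NaOH = 6.741 / 13.23 × 100 = 50.95 %

50.95 %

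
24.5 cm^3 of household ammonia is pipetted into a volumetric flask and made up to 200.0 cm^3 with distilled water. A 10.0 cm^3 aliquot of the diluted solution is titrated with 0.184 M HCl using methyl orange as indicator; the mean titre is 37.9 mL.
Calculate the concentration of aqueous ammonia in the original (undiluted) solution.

NH3 + HCl → NH4Cl
n(HCl) = 0.0379 × 0.184 = 6.97 × 10^-3 mol
n(NH3) in the aliquot = 6.97 × 10^-3 mol (1:1 ratio)
[NH3]_dilute = 6.97 × 10^-3 / 0.0100 = 0.697 mol/L
Dilution factor = 200.0 / 24.5 = 8.163
[NH3]_stock = 0.697 × 8.163 = 5.69 mol/L

5.69 M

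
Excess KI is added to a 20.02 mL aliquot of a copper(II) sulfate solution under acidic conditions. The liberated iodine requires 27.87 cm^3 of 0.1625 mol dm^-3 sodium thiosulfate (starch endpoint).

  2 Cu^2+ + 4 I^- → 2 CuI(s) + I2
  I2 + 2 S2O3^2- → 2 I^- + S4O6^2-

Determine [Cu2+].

0.2262 mol/L

n(S2O3^2-) = 0.02787 × 0.1625 = 4.529 × 10^-3 mol
n(I2) = n(S2O3^2-)/2 = 2.264 × 10^-3 mol
From the 2:1 ratio, n(Cu2+) in the aliquot = 2/1 × 2.264 × 10^-3 = 4.529 × 10^-3 mol
[Cu2+] = 4.529 × 10^-3 / 0.02002 = 0.2262 mol/L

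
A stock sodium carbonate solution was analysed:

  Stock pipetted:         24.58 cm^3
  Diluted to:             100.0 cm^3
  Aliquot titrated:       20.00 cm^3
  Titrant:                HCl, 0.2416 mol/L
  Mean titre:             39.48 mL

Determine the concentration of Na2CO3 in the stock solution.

Na2CO3 + 2 HCl → 2 NaCl + H2O + CO2
n(HCl) = 0.03948 × 0.2416 = 9.538 × 10^-3 mol
From the 1:2 ratio, n(Na2CO3) in the aliquot = 1/2 × 9.538 × 10^-3 = 4.769 × 10^-3 mol
[Na2CO3]_dilute = 4.769 × 10^-3 / 0.02000 = 0.2385 mol/L
Dilution factor = 100.0 / 24.58 = 4.068
[Na2CO3]_stock = 0.2385 × 4.068 = 0.9701 mol/L

0.9701 mol/L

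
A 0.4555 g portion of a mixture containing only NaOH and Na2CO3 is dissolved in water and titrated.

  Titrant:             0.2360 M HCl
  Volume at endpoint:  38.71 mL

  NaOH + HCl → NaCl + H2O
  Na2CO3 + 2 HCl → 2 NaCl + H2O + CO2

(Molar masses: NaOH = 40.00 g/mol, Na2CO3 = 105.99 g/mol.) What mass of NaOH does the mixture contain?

0.08815 g

n(HCl) = 0.03871 × 0.2360 = 9.136 × 10^-3 mol
Let x = n(NaOH), y = n(Na2CO3).
Titrant: 1x + 2y = 9.136 × 10^-3;  mass: 40.00x + 105.99y = 0.4555
Solving, x = 2.204 × 10^-3 mol, y = 3.466 × 10^-3 mol
mass of NaOH = 2.204 × 10^-3 × 40.00 = 0.08815 g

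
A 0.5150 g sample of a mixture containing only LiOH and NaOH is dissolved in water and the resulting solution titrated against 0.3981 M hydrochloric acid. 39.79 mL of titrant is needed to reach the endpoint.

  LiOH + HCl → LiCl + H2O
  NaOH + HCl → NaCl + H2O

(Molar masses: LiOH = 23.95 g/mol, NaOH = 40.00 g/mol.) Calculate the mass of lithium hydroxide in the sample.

0.1770 g

n(HCl) = 0.03979 × 0.3981 = 0.01584 mol
Let x = n(LiOH), y = n(NaOH).
Titrant: 1x + 1y = 0.01584;  mass: 23.95x + 40.00y = 0.5150
Solving, x = 7.390 × 10^-3 mol, y = 8.450 × 10^-3 mol
mass of LiOH = 7.390 × 10^-3 × 23.95 = 0.1770 g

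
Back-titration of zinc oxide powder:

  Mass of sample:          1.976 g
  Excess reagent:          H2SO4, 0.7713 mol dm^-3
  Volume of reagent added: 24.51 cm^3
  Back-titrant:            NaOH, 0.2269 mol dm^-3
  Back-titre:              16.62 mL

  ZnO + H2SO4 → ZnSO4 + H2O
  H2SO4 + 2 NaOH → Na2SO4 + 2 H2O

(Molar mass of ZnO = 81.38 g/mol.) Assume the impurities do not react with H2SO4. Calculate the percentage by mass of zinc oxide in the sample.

n(H2SO4) added = 0.02451 × 0.7713 = 0.01890 mol
n(NaOH) used in back-titration = 0.01662 × 0.2269 = 3.771 × 10^-3 mol
From the 1:2 ratio, n(H2SO4) left over = 1/2 × 3.771 × 10^-3 = 1.886 × 10^-3 mol
n(H2SO4) consumed by analyte = 0.01890 − 1.886 × 10^-3 = 0.01702 mol
n(ZnO) = 0.01702 mol (1:1 ratio)
mass of ZnO = 0.01702 × 81.38 = 1.385 g
% ZnO = 1.385 / 1.976 × 100 = 70.09 %

70.09 %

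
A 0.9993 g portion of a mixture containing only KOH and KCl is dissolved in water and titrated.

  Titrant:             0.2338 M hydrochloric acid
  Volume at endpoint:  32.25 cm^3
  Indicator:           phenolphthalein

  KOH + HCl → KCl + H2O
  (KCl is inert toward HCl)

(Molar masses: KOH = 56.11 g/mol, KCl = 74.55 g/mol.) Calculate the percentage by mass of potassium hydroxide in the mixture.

42.34 %

n(HCl) = 0.03225 × 0.2338 = 7.540 × 10^-3 mol
Let x = n(KOH), y = n(KCl).
Titrant: 1x = 7.540 × 10^-3;  mass: 56.11x + 74.55y = 0.9993
Solving, x = 7.540 × 10^-3 mol, y = 7.729 × 10^-3 mol
mass of KOH = 7.540 × 10^-3 × 56.11 = 0.4231 g
% KOH = 0.4231 / 0.9993 × 100 = 42.34 %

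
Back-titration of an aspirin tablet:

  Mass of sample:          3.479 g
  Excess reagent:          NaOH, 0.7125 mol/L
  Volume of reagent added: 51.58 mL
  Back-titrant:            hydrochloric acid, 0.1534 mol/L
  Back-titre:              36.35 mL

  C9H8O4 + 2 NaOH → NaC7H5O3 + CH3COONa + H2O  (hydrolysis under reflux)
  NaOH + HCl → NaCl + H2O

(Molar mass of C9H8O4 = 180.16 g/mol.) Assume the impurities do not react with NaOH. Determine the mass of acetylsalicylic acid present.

n(NaOH) added = 0.05158 × 0.7125 = 0.03675 mol
n(HCl) used in back-titration = 0.03635 × 0.1534 = 5.576 × 10^-3 mol
n(NaOH) left over = 5.576 × 10^-3 mol (1:1 ratio)
n(NaOH) consumed by analyte = 0.03675 − 5.576 × 10^-3 = 0.03117 mol
From the 1:2 ratio, n(C9H8O4) = 1/2 × 0.03117 = 0.01559 mol
mass of C9H8O4 = 0.01559 × 180.16 = 2.808 g

2.808 g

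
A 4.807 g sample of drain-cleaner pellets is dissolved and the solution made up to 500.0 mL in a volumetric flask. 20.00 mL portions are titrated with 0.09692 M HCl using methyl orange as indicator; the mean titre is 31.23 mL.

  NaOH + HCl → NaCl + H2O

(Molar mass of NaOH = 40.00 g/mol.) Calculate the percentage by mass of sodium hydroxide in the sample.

62.97 %

n(HCl) per titration = 0.03123 × 0.09692 = 3.027 × 10^-3 mol
n(NaOH) in each aliquot = 3.027 × 10^-3 mol (1:1 ratio)
n(NaOH) in the whole flask = 3.027 × 10^-3 × 500.0/20.00 = 0.07567 mol
mass of NaOH = 0.07567 × 40.00 = 3.027 g
% NaOH = 3.027 / 4.807 × 100 = 62.97 %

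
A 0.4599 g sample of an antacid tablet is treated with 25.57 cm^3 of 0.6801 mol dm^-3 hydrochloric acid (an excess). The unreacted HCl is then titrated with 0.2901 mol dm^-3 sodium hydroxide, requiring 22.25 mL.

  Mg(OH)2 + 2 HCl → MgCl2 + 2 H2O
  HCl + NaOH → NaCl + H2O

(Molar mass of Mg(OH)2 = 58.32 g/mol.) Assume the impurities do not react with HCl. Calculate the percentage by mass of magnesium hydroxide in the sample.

69.34 %

n(HCl) added = 0.02557 × 0.6801 = 0.01739 mol
n(NaOH) used in back-titration = 0.02225 × 0.2901 = 6.455 × 10^-3 mol
n(HCl) left over = 6.455 × 10^-3 mol (1:1 ratio)
n(HCl) consumed by analyte = 0.01739 − 6.455 × 10^-3 = 0.01094 mol
From the 1:2 ratio, n(Mg(OH)2) = 1/2 × 0.01094 = 5.468 × 10^-3 mol
mass of Mg(OH)2 = 5.468 × 10^-3 × 58.32 = 0.3189 g
% Mg(OH)2 = 0.3189 / 0.4599 × 100 = 69.34 %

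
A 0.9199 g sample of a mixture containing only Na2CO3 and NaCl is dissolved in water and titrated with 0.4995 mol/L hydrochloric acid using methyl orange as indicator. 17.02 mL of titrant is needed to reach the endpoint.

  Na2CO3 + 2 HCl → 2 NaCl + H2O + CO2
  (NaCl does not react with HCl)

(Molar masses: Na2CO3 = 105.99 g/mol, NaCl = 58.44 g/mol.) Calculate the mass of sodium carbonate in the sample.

n(HCl) = 0.01702 × 0.4995 = 8.501 × 10^-3 mol
Let x = n(Na2CO3), y = n(NaCl).
Titrant: 2x = 8.501 × 10^-3;  mass: 105.99x + 58.44y = 0.9199
Solving, x = 4.251 × 10^-3 mol, y = 8.032 × 10^-3 mol
mass of Na2CO3 = 4.251 × 10^-3 × 105.99 = 0.4505 g

0.4505 g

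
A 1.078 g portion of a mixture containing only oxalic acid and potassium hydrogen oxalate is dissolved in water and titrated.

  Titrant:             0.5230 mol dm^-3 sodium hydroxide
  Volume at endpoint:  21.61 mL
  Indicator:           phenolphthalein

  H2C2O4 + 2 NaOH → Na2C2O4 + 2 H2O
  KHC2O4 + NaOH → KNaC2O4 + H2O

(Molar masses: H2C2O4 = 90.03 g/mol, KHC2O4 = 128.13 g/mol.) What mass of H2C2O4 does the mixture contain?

n(NaOH) = 0.02161 × 0.5230 = 0.01130 mol
Let x = n(H2C2O4), y = n(KHC2O4).
Titrant: 2x + 1y = 0.01130;  mass: 90.03x + 128.13y = 1.078
Solving, x = 2.227 × 10^-3 mol, y = 6.849 × 10^-3 mol
mass of H2C2O4 = 2.227 × 10^-3 × 90.03 = 0.2005 g

0.2005 g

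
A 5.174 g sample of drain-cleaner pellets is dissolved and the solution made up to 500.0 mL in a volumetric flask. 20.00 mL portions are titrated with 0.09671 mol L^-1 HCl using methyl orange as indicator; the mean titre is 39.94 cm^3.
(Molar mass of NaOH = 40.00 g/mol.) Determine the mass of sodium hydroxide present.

NaOH + HCl → NaCl + H2O
n(HCl) per titration = 0.03994 × 0.09671 = 3.863 × 10^-3 mol
n(NaOH) in each aliquot = 3.863 × 10^-3 mol (1:1 ratio)
n(NaOH) in the whole flask = 3.863 × 10^-3 × 500.0/20.00 = 0.09656 mol
mass of NaOH = 0.09656 × 40.00 = 3.863 g

3.863 g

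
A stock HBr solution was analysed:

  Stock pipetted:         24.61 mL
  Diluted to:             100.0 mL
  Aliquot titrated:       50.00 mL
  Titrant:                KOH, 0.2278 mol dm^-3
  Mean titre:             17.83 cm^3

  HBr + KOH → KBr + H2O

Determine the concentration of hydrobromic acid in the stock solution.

0.3301 mol/L

n(KOH) = 0.01783 × 0.2278 = 4.062 × 10^-3 mol
n(HBr) in the aliquot = 4.062 × 10^-3 mol (1:1 ratio)
[HBr]_dilute = 4.062 × 10^-3 / 0.05000 = 0.08123 mol/L
Dilution factor = 100.0 / 24.61 = 4.063
[HBr]_stock = 0.08123 × 4.063 = 0.3301 mol/L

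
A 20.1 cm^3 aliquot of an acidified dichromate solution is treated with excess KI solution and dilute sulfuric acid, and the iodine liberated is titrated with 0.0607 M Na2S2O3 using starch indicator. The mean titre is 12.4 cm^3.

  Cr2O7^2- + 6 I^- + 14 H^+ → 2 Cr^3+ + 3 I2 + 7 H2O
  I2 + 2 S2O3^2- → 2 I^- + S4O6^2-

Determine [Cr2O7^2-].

n(S2O3^2-) = 0.0124 × 0.0607 = 7.53 × 10^-4 mol
n(I2) = n(S2O3^2-)/2 = 3.76 × 10^-4 mol
From the 1:3 ratio, n(Cr2O7^2-) in the aliquot = 1/3 × 3.76 × 10^-4 = 1.25 × 10^-4 mol
[Cr2O7^2-] = 1.25 × 10^-4 / 0.0201 = 0.00624 mol/L

0.00624 M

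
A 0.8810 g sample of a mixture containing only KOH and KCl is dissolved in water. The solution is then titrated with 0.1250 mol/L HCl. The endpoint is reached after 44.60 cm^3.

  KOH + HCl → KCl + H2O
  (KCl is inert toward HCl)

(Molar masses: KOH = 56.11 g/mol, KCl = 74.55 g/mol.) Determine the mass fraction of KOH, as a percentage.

35.51 %

n(HCl) = 0.04460 × 0.1250 = 5.575 × 10^-3 mol
Let x = n(KOH), y = n(KCl).
Titrant: 1x = 5.575 × 10^-3;  mass: 56.11x + 74.55y = 0.8810
Solving, x = 5.575 × 10^-3 mol, y = 7.622 × 10^-3 mol
mass of KOH = 5.575 × 10^-3 × 56.11 = 0.3128 g
% KOH = 0.3128 / 0.8810 × 100 = 35.51 %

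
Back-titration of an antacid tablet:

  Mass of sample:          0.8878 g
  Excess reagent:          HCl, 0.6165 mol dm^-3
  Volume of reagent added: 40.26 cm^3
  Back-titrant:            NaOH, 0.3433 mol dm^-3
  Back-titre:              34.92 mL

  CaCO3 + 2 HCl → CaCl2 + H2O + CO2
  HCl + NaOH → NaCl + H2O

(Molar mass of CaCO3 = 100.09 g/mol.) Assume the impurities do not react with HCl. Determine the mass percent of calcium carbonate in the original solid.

n(HCl) added = 0.04026 × 0.6165 = 0.02482 mol
n(NaOH) used in back-titration = 0.03492 × 0.3433 = 0.01199 mol
n(HCl) left over = 0.01199 mol (1:1 ratio)
n(HCl) consumed by analyte = 0.02482 − 0.01199 = 0.01283 mol
From the 1:2 ratio, n(CaCO3) = 1/2 × 0.01283 = 6.416 × 10^-3 mol
mass of CaCO3 = 6.416 × 10^-3 × 100.09 = 0.6422 g
% CaCO3 = 0.6422 / 0.8878 × 100 = 72.34 %

72.34 %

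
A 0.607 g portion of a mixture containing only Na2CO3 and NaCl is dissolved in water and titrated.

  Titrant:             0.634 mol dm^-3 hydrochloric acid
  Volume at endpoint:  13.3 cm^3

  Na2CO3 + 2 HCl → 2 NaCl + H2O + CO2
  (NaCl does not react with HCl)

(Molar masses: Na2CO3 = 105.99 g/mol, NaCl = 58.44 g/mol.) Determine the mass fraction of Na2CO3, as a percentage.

73.6 %

n(HCl) = 0.0133 × 0.634 = 8.43 × 10^-3 mol
Let x = n(Na2CO3), y = n(NaCl).
Titrant: 2x = 8.43 × 10^-3;  mass: 105.99x + 58.44y = 0.607
Solving, x = 4.22 × 10^-3 mol, y = 2.74 × 10^-3 mol
mass of Na2CO3 = 4.22 × 10^-3 × 105.99 = 0.447 g
% Na2CO3 = 0.447 / 0.607 × 100 = 73.6 %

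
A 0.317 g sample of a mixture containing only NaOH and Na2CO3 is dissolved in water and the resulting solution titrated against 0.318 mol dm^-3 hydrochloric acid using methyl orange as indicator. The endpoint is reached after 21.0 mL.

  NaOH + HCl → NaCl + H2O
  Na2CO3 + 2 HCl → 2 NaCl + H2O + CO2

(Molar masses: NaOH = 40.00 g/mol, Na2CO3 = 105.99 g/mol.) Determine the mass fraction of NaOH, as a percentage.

n(HCl) = 0.0210 × 0.318 = 6.68 × 10^-3 mol
Let x = n(NaOH), y = n(Na2CO3).
Titrant: 1x + 2y = 6.68 × 10^-3;  mass: 40.00x + 105.99y = 0.317
Solving, x = 2.84 × 10^-3 mol, y = 1.92 × 10^-3 mol
mass of NaOH = 2.84 × 10^-3 × 40.00 = 0.114 g
% NaOH = 0.114 / 0.317 × 100 = 35.8 %

35.8 %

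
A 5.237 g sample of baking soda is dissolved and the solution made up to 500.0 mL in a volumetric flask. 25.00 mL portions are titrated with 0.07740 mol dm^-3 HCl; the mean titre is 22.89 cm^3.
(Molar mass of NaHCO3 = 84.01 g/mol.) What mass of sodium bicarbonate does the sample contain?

2.977 g

NaHCO3 + HCl → NaCl + H2O + CO2
n(HCl) per titration = 0.02289 × 0.07740 = 1.772 × 10^-3 mol
n(NaHCO3) in each aliquot = 1.772 × 10^-3 mol (1:1 ratio)
n(NaHCO3) in the whole flask = 1.772 × 10^-3 × 500.0/25.00 = 0.03543 mol
mass of NaHCO3 = 0.03543 × 84.01 = 2.977 g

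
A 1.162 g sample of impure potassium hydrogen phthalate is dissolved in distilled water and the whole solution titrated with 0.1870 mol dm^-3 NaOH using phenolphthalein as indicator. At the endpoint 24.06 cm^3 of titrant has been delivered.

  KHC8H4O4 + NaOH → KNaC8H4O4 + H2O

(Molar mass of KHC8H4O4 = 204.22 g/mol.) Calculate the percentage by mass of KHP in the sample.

n(NaOH) = 0.02406 L × 0.1870 mol/L = 4.499 × 10^-3 mol
n(KHC8H4O4) = 4.499 × 10^-3 mol (1:1 ratio)
mass of KHC8H4O4 = 4.499 × 10^-3 × 204.22 g/mol = 0.9188 g
% KHC8H4O4 = 0.9188 / 1.162 × 100 = 79.07 %

79.07 %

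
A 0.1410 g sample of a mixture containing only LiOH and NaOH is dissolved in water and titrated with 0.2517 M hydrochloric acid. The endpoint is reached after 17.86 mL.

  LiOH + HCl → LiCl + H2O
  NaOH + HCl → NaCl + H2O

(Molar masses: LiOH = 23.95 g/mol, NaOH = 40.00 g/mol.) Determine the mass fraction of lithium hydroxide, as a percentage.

n(HCl) = 0.01786 × 0.2517 = 4.495 × 10^-3 mol
Let x = n(LiOH), y = n(NaOH).
Titrant: 1x + 1y = 4.495 × 10^-3;  mass: 23.95x + 40.00y = 0.1410
Solving, x = 2.418 × 10^-3 mol, y = 2.077 × 10^-3 mol
mass of LiOH = 2.418 × 10^-3 × 23.95 = 0.05792 g
% LiOH = 0.05792 / 0.1410 × 100 = 41.08 %

41.08 %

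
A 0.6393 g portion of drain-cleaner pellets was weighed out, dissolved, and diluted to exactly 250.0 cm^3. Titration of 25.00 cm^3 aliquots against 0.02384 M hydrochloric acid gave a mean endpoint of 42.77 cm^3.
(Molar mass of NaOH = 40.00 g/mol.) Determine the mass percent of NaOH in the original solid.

NaOH + HCl → NaCl + H2O
n(HCl) per titration = 0.04277 × 0.02384 = 1.020 × 10^-3 mol
n(NaOH) in each aliquot = 1.020 × 10^-3 mol (1:1 ratio)
n(NaOH) in the whole flask = 1.020 × 10^-3 × 250.0/25.00 = 0.01020 mol
mass of NaOH = 0.01020 × 40.00 = 0.4079 g
% NaOH = 0.4079 / 0.6393 × 100 = 63.80 %

63.80 %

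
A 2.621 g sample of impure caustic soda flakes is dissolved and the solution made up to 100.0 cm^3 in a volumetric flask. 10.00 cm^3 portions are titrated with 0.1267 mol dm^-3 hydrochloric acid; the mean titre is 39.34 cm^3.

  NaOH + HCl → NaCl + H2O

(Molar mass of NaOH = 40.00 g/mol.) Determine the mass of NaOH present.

n(HCl) per titration = 0.03934 × 0.1267 = 4.984 × 10^-3 mol
n(NaOH) in each aliquot = 4.984 × 10^-3 mol (1:1 ratio)
n(NaOH) in the whole flask = 4.984 × 10^-3 × 100.0/10.00 = 0.04984 mol
mass of NaOH = 0.04984 × 40.00 = 1.994 g

1.994 g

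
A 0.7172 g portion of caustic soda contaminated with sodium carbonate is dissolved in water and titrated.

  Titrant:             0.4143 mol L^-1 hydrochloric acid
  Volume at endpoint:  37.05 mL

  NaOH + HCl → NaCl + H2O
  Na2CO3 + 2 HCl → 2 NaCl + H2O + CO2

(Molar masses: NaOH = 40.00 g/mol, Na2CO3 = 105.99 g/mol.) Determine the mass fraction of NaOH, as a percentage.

n(HCl) = 0.03705 × 0.4143 = 0.01535 mol
Let x = n(NaOH), y = n(Na2CO3).
Titrant: 1x + 2y = 0.01535;  mass: 40.00x + 105.99y = 0.7172
Solving, x = 7.408 × 10^-3 mol, y = 3.971 × 10^-3 mol
mass of NaOH = 7.408 × 10^-3 × 40.00 = 0.2963 g
% NaOH = 0.2963 / 0.7172 × 100 = 41.31 %

41.31 %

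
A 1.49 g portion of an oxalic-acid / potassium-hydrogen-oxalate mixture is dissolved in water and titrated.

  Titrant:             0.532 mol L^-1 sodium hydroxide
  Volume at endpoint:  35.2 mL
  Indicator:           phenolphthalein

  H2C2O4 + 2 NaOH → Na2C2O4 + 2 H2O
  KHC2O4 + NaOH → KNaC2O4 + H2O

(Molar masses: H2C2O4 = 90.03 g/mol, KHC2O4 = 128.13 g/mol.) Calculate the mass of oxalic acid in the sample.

n(NaOH) = 0.0352 × 0.532 = 0.0187 mol
Let x = n(H2C2O4), y = n(KHC2O4).
Titrant: 2x + 1y = 0.0187;  mass: 90.03x + 128.13y = 1.49
Solving, x = 5.47 × 10^-3 mol, y = 7.78 × 10^-3 mol
mass of H2C2O4 = 5.47 × 10^-3 × 90.03 = 0.493 g

0.493 g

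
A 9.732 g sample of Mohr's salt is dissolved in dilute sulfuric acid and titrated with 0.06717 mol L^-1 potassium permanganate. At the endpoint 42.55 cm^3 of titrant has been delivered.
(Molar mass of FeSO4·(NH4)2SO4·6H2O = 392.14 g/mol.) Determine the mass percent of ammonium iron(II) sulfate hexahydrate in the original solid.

57.58 %

MnO4^- + 5 Fe^2+ + 8 H^+ → Mn^2+ + 5 Fe^3+ + 4 H2O
n(KMnO4) = 0.04255 L × 0.06717 mol/L = 2.858 × 10^-3 mol
From the 5:1 ratio, n(FeSO4·(NH4)2SO4·6H2O) = 5/1 × 2.858 × 10^-3 = 0.01429 mol
mass of FeSO4·(NH4)2SO4·6H2O = 0.01429 × 392.14 g/mol = 5.604 g
% FeSO4·(NH4)2SO4·6H2O = 5.604 / 9.732 × 100 = 57.58 %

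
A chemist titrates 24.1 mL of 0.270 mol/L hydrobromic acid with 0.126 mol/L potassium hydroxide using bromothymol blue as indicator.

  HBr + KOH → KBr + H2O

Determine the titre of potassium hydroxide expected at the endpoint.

n(HBr) = 0.0241 L × 0.270 mol/L = 6.51 × 10^-3 mol
n(KOH) = 6.51 × 10^-3 mol (1:1 stoichiometry)
V(KOH) = 6.51 × 10^-3 mol / 0.126 mol/L = 0.0516 L = 51.6 mL

51.6 mL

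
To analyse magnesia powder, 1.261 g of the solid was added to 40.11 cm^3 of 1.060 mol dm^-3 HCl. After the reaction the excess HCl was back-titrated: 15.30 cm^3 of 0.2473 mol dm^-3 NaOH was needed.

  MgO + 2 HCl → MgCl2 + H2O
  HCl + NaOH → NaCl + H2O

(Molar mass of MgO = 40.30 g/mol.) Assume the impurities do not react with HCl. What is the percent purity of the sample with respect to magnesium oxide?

61.89 %

n(HCl) added = 0.04011 × 1.060 = 0.04252 mol
n(NaOH) used in back-titration = 0.01530 × 0.2473 = 3.784 × 10^-3 mol
n(HCl) left over = 3.784 × 10^-3 mol (1:1 ratio)
n(HCl) consumed by analyte = 0.04252 − 3.784 × 10^-3 = 0.03873 mol
From the 1:2 ratio, n(MgO) = 1/2 × 0.03873 = 0.01937 mol
mass of MgO = 0.01937 × 40.30 = 0.7805 g
% MgO = 0.7805 / 1.261 × 100 = 61.89 %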